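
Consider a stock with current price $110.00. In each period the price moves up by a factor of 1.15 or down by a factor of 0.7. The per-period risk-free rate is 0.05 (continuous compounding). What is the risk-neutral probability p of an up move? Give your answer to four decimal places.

Risk-neutral probability p = (e^0.05 − 0.7)/(1.15 − 0.7) = 0.3513/0.4500 = 0.7806

p = 0.7806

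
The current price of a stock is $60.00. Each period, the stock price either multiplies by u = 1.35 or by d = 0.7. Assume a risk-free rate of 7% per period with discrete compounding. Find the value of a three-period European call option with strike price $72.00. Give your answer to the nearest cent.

Risk-neutral probability p = (1 + 0.07 − 0.7)/(1.35 − 0.7) = 0.3700/0.6500 = 0.5692
Terminal stock prices: S_uuu = 147.6, S_uud = 76.55, S_udd = 39.69, S_ddd = 20.58
Terminal payoffs (S − K): max(75.62, 0) = 75.62, max(4.545, 0) = 4.545, max(-32.31, 0) = 0, max(-51.42, 0) = 0
Node uu (S = 109.4): V_uu = 1/1.07·[0.5692·75.6225 + 0.4308·4.5450] = 42.0603
Node ud (S = 56.7): V_ud = 1/1.07·[0.5692·4.5450 + 0.4308·0.0000] = 2.4179
Node dd (S = 29.4): V_dd = 1/1.07·[0.5692·0.0000 + 0.4308·0.0000] = 0.0000
Node u (S = 81): V_u = 1/1.07·[0.5692·42.0603 + 0.4308·2.4179] = 23.3491
Node d (S = 42): V_d = 1/1.07·[0.5692·2.4179 + 0.4308·0.0000] = 1.2863
Node 0 (S = 60): V_0 = 1/1.07·[0.5692·23.3491 + 0.4308·1.2863] = 12.9394

$12.94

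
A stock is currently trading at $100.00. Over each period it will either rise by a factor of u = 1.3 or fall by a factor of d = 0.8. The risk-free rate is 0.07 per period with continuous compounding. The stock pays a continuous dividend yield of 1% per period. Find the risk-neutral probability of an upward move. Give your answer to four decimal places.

p = 0.5237

Per-period risk-free factor R = e^0.07 = 1.0725; dividend-adjusted growth = e^(0.07−0.01) = 1.0618.
Risk-neutral probability p = (1.0618 − 0.8)/(1.3 − 0.8) = 0.2618/0.5000 = 0.5237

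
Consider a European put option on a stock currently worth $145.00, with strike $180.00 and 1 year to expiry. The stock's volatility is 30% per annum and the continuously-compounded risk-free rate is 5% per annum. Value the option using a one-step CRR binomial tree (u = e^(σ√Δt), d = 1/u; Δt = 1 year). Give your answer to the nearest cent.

CRR parameters: u = e^(σ√Δt) = e^(0.3·√1) = 1.3499, d = 1/u = 0.7408
Per-period rate: rΔt = 0.05·1 = 0.05, so R = e^0.05 = 1.0513
Risk-neutral probability p = (e^0.05 − 0.7408)/(1.3499 − 0.7408) = 0.3105/0.6090 = 0.5097
Terminal stock prices: S_u = 195.7, S_d = 107.4
Terminal payoffs (K − S): max(-15.73, 0) = 0, max(72.58, 0) = 72.58
Node 0 (S = 145): V_0 = e^(−0.05)·[0.5097·0.0000 + 0.4903·72.5814] = 33.8482

$33.85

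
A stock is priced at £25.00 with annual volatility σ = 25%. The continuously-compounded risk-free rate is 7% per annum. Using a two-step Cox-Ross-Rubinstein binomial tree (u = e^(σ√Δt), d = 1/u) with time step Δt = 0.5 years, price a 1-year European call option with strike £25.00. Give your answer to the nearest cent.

CRR parameters: u = e^(σ√Δt) = e^(0.25·√0.5) = 1.1934, d = 1/u = 0.8380
Per-period rate: rΔt = 0.07·0.5 = 0.035, so R = e^0.035 = 1.0356
Risk-neutral probability p = (e^0.035 − 0.8380)/(1.1934 − 0.8380) = 0.1977/0.3554 = 0.5561
Terminal stock prices: S_uu = 35.6, S_ud = 25, S_dd = 17.55
Terminal payoffs (S − K): max(10.6, 0) = 10.6, max(0, 0) = 0, max(-7.445, 0) = 0
Node u (S = 29.83): V_u = e^(−0.035)·[0.5561·10.6030 + 0.4439·0.0000] = 5.6940
Node d (S = 20.95): V_d = e^(−0.035)·[0.5561·0.0000 + 0.4439·0.0000] = 0.0000
Node 0 (S = 25): V_0 = e^(−0.035)·[0.5561·5.6940 + 0.4439·0.0000] = 3.0578

£3.06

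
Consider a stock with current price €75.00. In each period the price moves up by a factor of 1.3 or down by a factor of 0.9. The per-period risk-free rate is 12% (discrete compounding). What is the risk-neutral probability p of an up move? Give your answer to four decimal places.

p = 0.5500

Risk-neutral probability p = (1 + 0.12 − 0.9)/(1.3 − 0.9) = 0.2200/0.4000 = 0.5500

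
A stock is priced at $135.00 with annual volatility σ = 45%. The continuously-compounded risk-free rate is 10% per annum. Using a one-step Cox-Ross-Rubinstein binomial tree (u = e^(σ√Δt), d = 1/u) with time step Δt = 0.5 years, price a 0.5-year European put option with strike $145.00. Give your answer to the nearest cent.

CRR parameters: u = e^(σ√Δt) = e^(0.45·√0.5) = 1.3746, d = 1/u = 0.7275
Per-period rate: rΔt = 0.1·0.5 = 0.05, so R = e^0.05 = 1.0513
Risk-neutral probability p = (e^0.05 − 0.7275)/(1.3746 − 0.7275) = 0.3238/0.6472 = 0.5003
Terminal stock prices: S_u = 185.6, S_d = 98.21
Terminal payoffs (K − S): max(-40.58, 0) = 0, max(46.79, 0) = 46.79
Node 0 (S = 135): V_0 = e^(−0.05)·[0.5003·0.0000 + 0.4997·46.7931] = 22.2405

$22.24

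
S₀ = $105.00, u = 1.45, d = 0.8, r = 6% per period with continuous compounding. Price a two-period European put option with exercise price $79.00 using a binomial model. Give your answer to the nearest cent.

$3.73

Risk-neutral probability p = (e^0.06 − 0.8)/(1.45 − 0.8) = 0.2618/0.6500 = 0.4028
Terminal stock prices: S_uu = 220.8, S_ud = 121.8, S_dd = 67.2
Terminal payoffs (K − S): max(-141.8, 0) = 0, max(-42.8, 0) = 0, max(11.8, 0) = 11.8
Node u (S = 152.2): V_u = e^(−0.06)·[0.4028·0.0000 + 0.5972·0.0000] = 0.0000
Node d (S = 84): V_d = e^(−0.06)·[0.4028·0.0000 + 0.5972·11.8000] = 6.6363
Node 0 (S = 105): V_0 = e^(−0.06)·[0.4028·0.0000 + 0.5972·6.6363] = 3.7322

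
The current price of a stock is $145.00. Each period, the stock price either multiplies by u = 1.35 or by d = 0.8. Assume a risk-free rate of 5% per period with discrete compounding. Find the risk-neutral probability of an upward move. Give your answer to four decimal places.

Risk-neutral probability p = (1 + 0.05 − 0.8)/(1.35 − 0.8) = 0.2500/0.5500 = 0.4545

p = 0.4545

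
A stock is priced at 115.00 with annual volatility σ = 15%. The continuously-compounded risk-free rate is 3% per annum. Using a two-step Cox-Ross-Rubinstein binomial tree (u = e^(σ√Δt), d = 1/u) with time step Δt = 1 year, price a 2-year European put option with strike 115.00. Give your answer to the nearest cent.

5.34

CRR parameters: u = e^(σ√Δt) = e^(0.15·√1) = 1.1618, d = 1/u = 0.8607
Per-period rate: rΔt = 0.03·1 = 0.03, so R = e^0.03 = 1.0305
Risk-neutral probability p = (e^0.03 − 0.8607)/(1.1618 − 0.8607) = 0.1697/0.3011 = 0.5637
Terminal stock prices: S_uu = 155.2, S_ud = 115, S_dd = 85.19
Terminal payoffs (K − S): max(-40.23, 0) = 0, max(0, 0) = 0, max(29.81, 0) = 29.81
Node u (S = 133.6): V_u = e^(−0.03)·[0.5637·0.0000 + 0.4363·0.0000] = 0.0000
Node d (S = 98.98): V_d = e^(−0.03)·[0.5637·0.0000 + 0.4363·29.8059] = 12.6198
Node 0 (S = 115): V_0 = e^(−0.03)·[0.5637·0.0000 + 0.4363·12.6198] = 5.3432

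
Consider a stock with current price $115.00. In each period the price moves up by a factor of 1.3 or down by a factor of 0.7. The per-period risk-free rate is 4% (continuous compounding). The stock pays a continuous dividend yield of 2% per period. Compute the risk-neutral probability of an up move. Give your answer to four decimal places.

Per-period risk-free factor R = e^0.04 = 1.0408; dividend-adjusted growth = e^(0.04−0.02) = 1.0202.
Risk-neutral probability p = (1.0202 − 0.7)/(1.3 − 0.7) = 0.3202/0.6000 = 0.5337

p = 0.5337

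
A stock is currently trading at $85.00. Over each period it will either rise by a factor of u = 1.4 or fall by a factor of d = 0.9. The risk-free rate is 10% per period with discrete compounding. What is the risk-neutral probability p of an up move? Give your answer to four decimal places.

Risk-neutral probability p = (1 + 0.1 − 0.9)/(1.4 − 0.9) = 0.2000/0.5000 = 0.4000

p = 0.4000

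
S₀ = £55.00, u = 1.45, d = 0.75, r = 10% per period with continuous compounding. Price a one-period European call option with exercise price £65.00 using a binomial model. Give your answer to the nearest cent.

£6.77

Risk-neutral probability p = (e^0.1 − 0.75)/(1.45 − 0.75) = 0.3552/0.7000 = 0.5074
Terminal stock prices: S_u = 79.75, S_d = 41.25
Terminal payoffs (S − K): max(14.75, 0) = 14.75, max(-23.75, 0) = 0
Node 0 (S = 55): V_0 = e^(−0.1)·[0.5074·14.7500 + 0.4926·0.0000] = 6.7718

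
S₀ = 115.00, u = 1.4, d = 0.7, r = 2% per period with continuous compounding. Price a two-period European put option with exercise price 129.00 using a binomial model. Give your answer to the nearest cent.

Risk-neutral probability p = (e^0.02 − 0.7)/(1.4 − 0.7) = 0.3202/0.7000 = 0.4574
Terminal stock prices: S_uu = 225.4, S_ud = 112.7, S_dd = 56.35
Terminal payoffs (K − S): max(-96.4, 0) = 0, max(16.3, 0) = 16.3, max(72.65, 0) = 72.65
Node u (S = 161): V_u = e^(−0.02)·[0.4574·0.0000 + 0.5426·16.3000] = 8.6688
Node d (S = 80.5): V_d = e^(−0.02)·[0.4574·16.3000 + 0.5426·72.6500] = 45.9456
Node 0 (S = 115): V_0 = e^(−0.02)·[0.4574·8.6688 + 0.5426·45.9456] = 28.3219

28.32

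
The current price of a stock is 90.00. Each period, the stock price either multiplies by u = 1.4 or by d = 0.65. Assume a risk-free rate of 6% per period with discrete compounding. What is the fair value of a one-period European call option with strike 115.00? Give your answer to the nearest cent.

5.67

Risk-neutral probability p = (1 + 0.06 − 0.65)/(1.4 − 0.65) = 0.4100/0.7500 = 0.5467
Terminal stock prices: S_u = 126, S_d = 58.5
Terminal payoffs (S − K): max(11, 0) = 11, max(-56.5, 0) = 0
Node 0 (S = 90): V_0 = 1/1.06·[0.5467·11.0000 + 0.4533·0.0000] = 5.6730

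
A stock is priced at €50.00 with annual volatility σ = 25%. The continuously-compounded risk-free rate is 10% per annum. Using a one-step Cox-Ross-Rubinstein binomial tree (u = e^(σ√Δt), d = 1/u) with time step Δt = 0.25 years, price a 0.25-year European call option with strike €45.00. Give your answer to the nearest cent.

€6.48

CRR parameters: u = e^(σ√Δt) = e^(0.25·√0.25) = 1.1331, d = 1/u = 0.8825
Per-period rate: rΔt = 0.1·0.25 = 0.025, so R = e^0.025 = 1.0253
Risk-neutral probability p = (e^0.025 − 0.8825)/(1.1331 − 0.8825) = 0.1428/0.2507 = 0.5698
Terminal stock prices: S_u = 56.66, S_d = 44.12
Terminal payoffs (S − K): max(11.66, 0) = 11.66, max(-0.8752, 0) = 0
Node 0 (S = 50): V_0 = e^(−0.025)·[0.5698·11.6574 + 0.4302·0.0000] = 6.4783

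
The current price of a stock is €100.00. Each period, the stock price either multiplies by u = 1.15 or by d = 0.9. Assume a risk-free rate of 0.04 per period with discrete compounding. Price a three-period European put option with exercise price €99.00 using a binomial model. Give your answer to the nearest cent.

€3.67

Risk-neutral probability p = (1 + 0.04 − 0.9)/(1.15 − 0.9) = 0.1400/0.2500 = 0.5600
Terminal stock prices: S_uuu = 152.1, S_uud = 119, S_udd = 93.15, S_ddd = 72.9
Terminal payoffs (K − S): max(-53.09, 0) = 0, max(-20.02, 0) = 0, max(5.85, 0) = 5.85, max(26.1, 0) = 26.1
Node uu (S = 132.2): V_uu = 1/1.04·[0.5600·0.0000 + 0.4400·0.0000] = 0.0000
Node ud (S = 103.5): V_ud = 1/1.04·[0.5600·0.0000 + 0.4400·5.8500] = 2.4750
Node dd (S = 81): V_dd = 1/1.04·[0.5600·5.8500 + 0.4400·26.1000] = 14.1923
Node u (S = 115): V_u = 1/1.04·[0.5600·0.0000 + 0.4400·2.4750] = 1.0471
Node d (S = 90): V_d = 1/1.04·[0.5600·2.4750 + 0.4400·14.1923] = 7.3371
Node 0 (S = 100): V_0 = 1/1.04·[0.5600·1.0471 + 0.4400·7.3371] = 3.6680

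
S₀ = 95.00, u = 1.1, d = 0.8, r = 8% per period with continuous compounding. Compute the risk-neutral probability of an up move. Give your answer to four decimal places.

Risk-neutral probability p = (e^0.08 − 0.8)/(1.1 − 0.8) = 0.2833/0.3000 = 0.9443

p = 0.9443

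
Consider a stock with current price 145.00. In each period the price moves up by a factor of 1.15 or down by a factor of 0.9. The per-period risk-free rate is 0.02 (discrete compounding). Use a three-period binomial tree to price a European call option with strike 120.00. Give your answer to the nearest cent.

Risk-neutral probability p = (1 + 0.02 − 0.9)/(1.15 − 0.9) = 0.1200/0.2500 = 0.4800
Terminal stock prices: S_uuu = 220.5, S_uud = 172.6, S_udd = 135.1, S_ddd = 105.7
Terminal payoffs (S − K): max(100.5, 0) = 100.5, max(52.59, 0) = 52.59, max(15.07, 0) = 15.07, max(-14.29, 0) = 0
Node uu (S = 191.8): V_uu = 1/1.02·[0.4800·100.5269 + 0.5200·52.5862] = 74.1154
Node ud (S = 150.1): V_ud = 1/1.02·[0.4800·52.5862 + 0.5200·15.0675] = 32.4279
Node dd (S = 117.5): V_dd = 1/1.02·[0.4800·15.0675 + 0.5200·0.0000] = 7.0906
Node u (S = 166.8): V_u = 1/1.02·[0.4800·74.1154 + 0.5200·32.4279] = 51.4097
Node d (S = 130.5): V_d = 1/1.02·[0.4800·32.4279 + 0.5200·7.0906] = 18.8750
Node 0 (S = 145): V_0 = 1/1.02·[0.4800·51.4097 + 0.5200·18.8750] = 33.8154

33.82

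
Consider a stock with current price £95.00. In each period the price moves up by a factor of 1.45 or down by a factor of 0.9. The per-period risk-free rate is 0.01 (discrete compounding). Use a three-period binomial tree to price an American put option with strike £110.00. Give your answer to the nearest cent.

Risk-neutral probability p = (1 + 0.01 − 0.9)/(1.45 − 0.9) = 0.1100/0.5500 = 0.2000
Terminal stock prices: S_uuu = 289.6, S_uud = 179.8, S_udd = 111.6, S_ddd = 69.26
Terminal payoffs (K − S): max(-179.6, 0) = 0, max(-69.76, 0) = 0, max(-1.578, 0) = 0, max(40.74, 0) = 40.74
Node uu (S = 199.7): continuation = 1/1.01·[0.2000·0.0000 + 0.8000·0.0000] = 0.0000; exercise value = 0.0000 ≤ continuation, so V_uu = 0.0000
Node ud (S = 124): continuation = 1/1.01·[0.2000·0.0000 + 0.8000·0.0000] = 0.0000; exercise value = 0.0000 ≤ continuation, so V_ud = 0.0000
Node dd (S = 76.95): continuation = 1/1.01·[0.2000·0.0000 + 0.8000·40.7450] = 32.2733; exercise value = 33.0500 > continuation, so V_dd = 33.0500 (exercise)
Node u (S = 137.8): continuation = 1/1.01·[0.2000·0.0000 + 0.8000·0.0000] = 0.0000; exercise value = 0.0000 ≤ continuation, so V_u = 0.0000
Node d (S = 85.5): continuation = 1/1.01·[0.2000·0.0000 + 0.8000·33.0500] = 26.1782; exercise value = 24.5000 ≤ continuation, so V_d = 26.1782
Node 0 (S = 95): continuation = 1/1.01·[0.2000·0.0000 + 0.8000·26.1782] = 20.7352; exercise value = 15.0000 ≤ continuation, so V_0 = 20.7352

£20.74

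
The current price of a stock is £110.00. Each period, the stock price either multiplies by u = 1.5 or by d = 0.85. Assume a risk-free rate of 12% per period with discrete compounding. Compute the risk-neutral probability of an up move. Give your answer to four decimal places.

Risk-neutral probability p = (1 + 0.12 − 0.85)/(1.5 − 0.85) = 0.2700/0.6500 = 0.4154

p = 0.4154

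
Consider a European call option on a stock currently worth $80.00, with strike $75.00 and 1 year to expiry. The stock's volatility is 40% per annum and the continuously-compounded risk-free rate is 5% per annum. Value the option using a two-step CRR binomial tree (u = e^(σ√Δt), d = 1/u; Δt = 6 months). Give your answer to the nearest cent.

CRR parameters: u = e^(σ√Δt) = e^(0.4·√0.5) = 1.3269, d = 1/u = 0.7536
Per-period rate: rΔt = 0.05·0.5 = 0.025, so R = e^0.025 = 1.0253
Risk-neutral probability p = (e^0.025 − 0.7536)/(1.3269 − 0.7536) = 0.2717/0.5733 = 0.4739
Terminal stock prices: S_uu = 140.9, S_ud = 80, S_dd = 45.44
Terminal payoffs (S − K): max(65.85, 0) = 65.85, max(5, 0) = 5, max(-29.56, 0) = 0
Node u (S = 106.2): V_u = e^(−0.025)·[0.4739·65.8523 + 0.5261·5.0000] = 33.0035
Node d (S = 60.29): V_d = e^(−0.025)·[0.4739·5.0000 + 0.5261·0.0000] = 2.3111
Node 0 (S = 80): V_0 = e^(−0.025)·[0.4739·33.0035 + 0.5261·2.3111] = 16.4405

$16.44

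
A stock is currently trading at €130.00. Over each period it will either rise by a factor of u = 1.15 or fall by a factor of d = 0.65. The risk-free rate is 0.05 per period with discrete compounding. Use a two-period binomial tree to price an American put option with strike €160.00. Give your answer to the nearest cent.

Risk-neutral probability p = (1 + 0.05 − 0.65)/(1.15 − 0.65) = 0.4000/0.5000 = 0.8000
Terminal stock prices: S_uu = 171.9, S_ud = 97.17, S_dd = 54.93
Terminal payoffs (K − S): max(-11.92, 0) = 0, max(62.83, 0) = 62.83, max(105.1, 0) = 105.1
Node u (S = 149.5): continuation = 1/1.05·[0.8000·0.0000 + 0.2000·62.8250] = 11.9667; exercise value = 10.5000 ≤ continuation, so V_u = 11.9667
Node d (S = 84.5): continuation = 1/1.05·[0.8000·62.8250 + 0.2000·105.0750] = 67.8810; exercise value = 75.5000 > continuation, so V_d = 75.5000 (exercise)
Node 0 (S = 130): continuation = 1/1.05·[0.8000·11.9667 + 0.2000·75.5000] = 23.4984; exercise value = 30.0000 > continuation, so V_0 = 30.0000 (exercise)

€30.00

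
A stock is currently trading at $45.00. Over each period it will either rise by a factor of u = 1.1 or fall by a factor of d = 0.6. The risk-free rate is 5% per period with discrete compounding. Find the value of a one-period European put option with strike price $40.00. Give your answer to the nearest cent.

$1.24

Risk-neutral probability p = (1 + 0.05 − 0.6)/(1.1 − 0.6) = 0.4500/0.5000 = 0.9000
Terminal stock prices: S_u = 49.5, S_d = 27
Terminal payoffs (K − S): max(-9.5, 0) = 0, max(13, 0) = 13
Node 0 (S = 45): V_0 = 1/1.05·[0.9000·0.0000 + 0.1000·13.0000] = 1.2381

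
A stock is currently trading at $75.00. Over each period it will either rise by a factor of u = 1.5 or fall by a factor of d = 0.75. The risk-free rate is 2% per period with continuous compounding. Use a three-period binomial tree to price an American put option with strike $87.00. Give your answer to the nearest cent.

Risk-neutral probability p = (e^0.02 − 0.75)/(1.5 − 0.75) = 0.2702/0.7500 = 0.3603
Terminal stock prices: S_uuu = 253.1, S_uud = 126.6, S_udd = 63.28, S_ddd = 31.64
Terminal payoffs (K − S): max(-166.1, 0) = 0, max(-39.56, 0) = 0, max(23.72, 0) = 23.72, max(55.36, 0) = 55.36
Node uu (S = 168.8): continuation = e^(−0.02)·[0.3603·0.0000 + 0.6397·0.0000] = 0.0000; exercise value = 0.0000 ≤ continuation, so V_uu = 0.0000
Node ud (S = 84.38): continuation = e^(−0.02)·[0.3603·0.0000 + 0.6397·23.7188] = 14.8732; exercise value = 2.6250 ≤ continuation, so V_ud = 14.8732
Node dd (S = 42.19): continuation = e^(−0.02)·[0.3603·23.7188 + 0.6397·55.3594] = 43.0898; exercise value = 44.8125 > continuation, so V_dd = 44.8125 (exercise)
Node u (S = 112.5): continuation = e^(−0.02)·[0.3603·0.0000 + 0.6397·14.8732] = 9.3264; exercise value = 0.0000 ≤ continuation, so V_u = 9.3264
Node d (S = 56.25): continuation = e^(−0.02)·[0.3603·14.8732 + 0.6397·44.8125] = 33.3525; exercise value = 30.7500 ≤ continuation, so V_d = 33.3525
Node 0 (S = 75): continuation = e^(−0.02)·[0.3603·9.3264 + 0.6397·33.3525] = 24.2077; exercise value = 12.0000 ≤ continuation, so V_0 = 24.2077

$24.21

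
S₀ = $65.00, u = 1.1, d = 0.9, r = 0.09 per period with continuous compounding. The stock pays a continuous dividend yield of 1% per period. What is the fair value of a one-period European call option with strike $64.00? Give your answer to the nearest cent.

Per-period risk-free factor R = e^0.09 = 1.0942; dividend-adjusted growth = e^(0.09−0.01) = 1.0833.
Risk-neutral probability p = (1.0833 − 0.9)/(1.1 − 0.9) = 0.1833/0.2000 = 0.9164
Terminal stock prices: S_u = 71.5, S_d = 58.5
Terminal payoffs (S − K): max(7.5, 0) = 7.5, max(-5.5, 0) = 0
Node 0 (S = 65): V_0 = e^(−0.09)·[0.9164·7.5000 + 0.0836·0.0000] = 6.2817

$6.28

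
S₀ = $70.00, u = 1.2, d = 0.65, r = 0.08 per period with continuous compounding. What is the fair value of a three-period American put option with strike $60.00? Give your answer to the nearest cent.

$3.61

Risk-neutral probability p = (e^0.08 − 0.65)/(1.2 − 0.65) = 0.4333/0.5500 = 0.7878
Terminal stock prices: S_uuu = 121, S_uud = 65.52, S_udd = 35.49, S_ddd = 19.22
Terminal payoffs (K − S): max(-60.96, 0) = 0, max(-5.52, 0) = 0, max(24.51, 0) = 24.51, max(40.78, 0) = 40.78
Node uu (S = 100.8): continuation = e^(−0.08)·[0.7878·0.0000 + 0.2122·0.0000] = 0.0000; exercise value = 0.0000 ≤ continuation, so V_uu = 0.0000
Node ud (S = 54.6): continuation = e^(−0.08)·[0.7878·0.0000 + 0.2122·24.5100] = 4.8013; exercise value = 5.4000 > continuation, so V_ud = 5.4000 (exercise)
Node dd (S = 29.58): continuation = e^(−0.08)·[0.7878·24.5100 + 0.2122·40.7763] = 25.8120; exercise value = 30.4250 > continuation, so V_dd = 30.4250 (exercise)
Node u (S = 84): continuation = e^(−0.08)·[0.7878·0.0000 + 0.2122·5.4000] = 1.0578; exercise value = 0.0000 ≤ continuation, so V_u = 1.0578
Node d (S = 45.5): continuation = e^(−0.08)·[0.7878·5.4000 + 0.2122·30.4250] = 9.8870; exercise value = 14.5000 > continuation, so V_d = 14.5000 (exercise)
Node 0 (S = 70): continuation = e^(−0.08)·[0.7878·1.0578 + 0.2122·14.5000] = 3.6097; exercise value = 0.0000 ≤ continuation, so V_0 = 3.6097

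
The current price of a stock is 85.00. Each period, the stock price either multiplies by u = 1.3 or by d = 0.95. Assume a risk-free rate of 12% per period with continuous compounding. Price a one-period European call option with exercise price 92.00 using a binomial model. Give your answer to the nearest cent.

Risk-neutral probability p = (e^0.12 − 0.95)/(1.3 − 0.95) = 0.1775/0.3500 = 0.5071
Terminal stock prices: S_u = 110.5, S_d = 80.75
Terminal payoffs (S − K): max(18.5, 0) = 18.5, max(-11.25, 0) = 0
Node 0 (S = 85): V_0 = e^(−0.12)·[0.5071·18.5000 + 0.4929·0.0000] = 8.3211

8.32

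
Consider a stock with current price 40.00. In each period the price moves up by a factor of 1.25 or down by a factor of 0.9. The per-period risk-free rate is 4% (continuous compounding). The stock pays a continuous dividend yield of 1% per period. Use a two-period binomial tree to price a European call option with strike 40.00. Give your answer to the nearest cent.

Per-period risk-free factor R = e^0.04 = 1.0408; dividend-adjusted growth = e^(0.04−0.01) = 1.0305.
Risk-neutral probability p = (1.0305 − 0.9)/(1.25 − 0.9) = 0.1305/0.3500 = 0.3727
Terminal stock prices: S_uu = 62.5, S_ud = 45, S_dd = 32.4
Terminal payoffs (S − K): max(22.5, 0) = 22.5, max(5, 0) = 5, max(-7.6, 0) = 0
Node u (S = 50): V_u = e^(−0.04)·[0.3727·22.5000 + 0.6273·5.0000] = 11.0709
Node d (S = 36): V_d = e^(−0.04)·[0.3727·5.0000 + 0.6273·0.0000] = 1.7906
Node 0 (S = 40): V_0 = e^(−0.04)·[0.3727·11.0709 + 0.6273·1.7906] = 5.0438

5.04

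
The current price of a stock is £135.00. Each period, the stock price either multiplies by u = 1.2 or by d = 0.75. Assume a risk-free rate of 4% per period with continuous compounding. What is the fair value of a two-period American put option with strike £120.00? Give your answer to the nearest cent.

Risk-neutral probability p = (e^0.04 − 0.75)/(1.2 − 0.75) = 0.2908/0.4500 = 0.6462
Terminal stock prices: S_uu = 194.4, S_ud = 121.5, S_dd = 75.94
Terminal payoffs (K − S): max(-74.4, 0) = 0, max(-1.5, 0) = 0, max(44.06, 0) = 44.06
Node u (S = 162): continuation = e^(−0.04)·[0.6462·0.0000 + 0.3538·0.0000] = 0.0000; exercise value = 0.0000 ≤ continuation, so V_u = 0.0000
Node d (S = 101.2): continuation = e^(−0.04)·[0.6462·0.0000 + 0.3538·44.0625] = 14.9761; exercise value = 18.7500 > continuation, so V_d = 18.7500 (exercise)
Node 0 (S = 135): continuation = e^(−0.04)·[0.6462·0.0000 + 0.3538·18.7500] = 6.3728; exercise value = 0.0000 ≤ continuation, so V_0 = 6.3728

£6.37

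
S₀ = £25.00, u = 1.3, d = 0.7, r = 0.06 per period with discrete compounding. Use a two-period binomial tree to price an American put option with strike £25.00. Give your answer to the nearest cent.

£3.31

Risk-neutral probability p = (1 + 0.06 − 0.7)/(1.3 − 0.7) = 0.3600/0.6000 = 0.6000
Terminal stock prices: S_uu = 42.25, S_ud = 22.75, S_dd = 12.25
Terminal payoffs (K − S): max(-17.25, 0) = 0, max(2.25, 0) = 2.25, max(12.75, 0) = 12.75
Node u (S = 32.5): continuation = 1/1.06·[0.6000·0.0000 + 0.4000·2.2500] = 0.8491; exercise value = 0.0000 ≤ continuation, so V_u = 0.8491
Node d (S = 17.5): continuation = 1/1.06·[0.6000·2.2500 + 0.4000·12.7500] = 6.0849; exercise value = 7.5000 > continuation, so V_d = 7.5000 (exercise)
Node 0 (S = 25): continuation = 1/1.06·[0.6000·0.8491 + 0.4000·7.5000] = 3.3108; exercise value = 0.0000 ≤ continuation, so V_0 = 3.3108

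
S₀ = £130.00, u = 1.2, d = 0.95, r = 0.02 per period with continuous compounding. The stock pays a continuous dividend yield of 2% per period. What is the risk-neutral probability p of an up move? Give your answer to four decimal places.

Per-period risk-free factor R = e^0.02 = 1.0202; dividend-adjusted growth = e^(0.02−0.02) = 1.0000.
Risk-neutral probability p = (1.0000 − 0.95)/(1.2 − 0.95) = 0.0500/0.2500 = 0.2000

p = 0.2000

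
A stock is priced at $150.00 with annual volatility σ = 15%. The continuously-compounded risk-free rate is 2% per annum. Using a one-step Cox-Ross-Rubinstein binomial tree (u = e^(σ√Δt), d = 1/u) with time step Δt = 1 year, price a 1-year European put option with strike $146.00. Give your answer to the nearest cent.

CRR parameters: u = e^(σ√Δt) = e^(0.15·√1) = 1.1618, d = 1/u = 0.8607
Per-period rate: rΔt = 0.02·1 = 0.02, so R = e^0.02 = 1.0202
Risk-neutral probability p = (e^0.02 − 0.8607)/(1.1618 − 0.8607) = 0.1595/0.3011 = 0.5297
Terminal stock prices: S_u = 174.3, S_d = 129.1
Terminal payoffs (K − S): max(-28.28, 0) = 0, max(16.89, 0) = 16.89
Node 0 (S = 150): V_0 = e^(−0.02)·[0.5297·0.0000 + 0.4703·16.8938] = 7.7886

$7.79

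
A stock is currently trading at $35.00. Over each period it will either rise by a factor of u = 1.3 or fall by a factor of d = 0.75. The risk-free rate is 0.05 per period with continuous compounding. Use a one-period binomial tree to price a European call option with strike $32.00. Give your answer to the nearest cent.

Risk-neutral probability p = (e^0.05 − 0.75)/(1.3 − 0.75) = 0.3013/0.5500 = 0.5478
Terminal stock prices: S_u = 45.5, S_d = 26.25
Terminal payoffs (S − K): max(13.5, 0) = 13.5, max(-5.75, 0) = 0
Node 0 (S = 35): V_0 = e^(−0.05)·[0.5478·13.5000 + 0.4522·0.0000] = 7.0342

$7.03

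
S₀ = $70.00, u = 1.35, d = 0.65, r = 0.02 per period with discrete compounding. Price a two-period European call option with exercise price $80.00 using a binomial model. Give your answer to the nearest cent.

Risk-neutral probability p = (1 + 0.02 − 0.65)/(1.35 − 0.65) = 0.3700/0.7000 = 0.5286
Terminal stock prices: S_uu = 127.6, S_ud = 61.43, S_dd = 29.58
Terminal payoffs (S − K): max(47.58, 0) = 47.58, max(-18.57, 0) = 0, max(-50.42, 0) = 0
Node u (S = 94.5): V_u = 1/1.02·[0.5286·47.5750 + 0.4714·0.0000] = 24.6537
Node d (S = 45.5): V_d = 1/1.02·[0.5286·0.0000 + 0.4714·0.0000] = 0.0000
Node 0 (S = 70): V_0 = 1/1.02·[0.5286·24.6537 + 0.4714·0.0000] = 12.7757

$12.78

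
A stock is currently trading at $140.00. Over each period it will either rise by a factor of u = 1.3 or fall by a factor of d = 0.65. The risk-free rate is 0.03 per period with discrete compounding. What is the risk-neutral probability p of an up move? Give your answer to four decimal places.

p = 0.5846

Risk-neutral probability p = (1 + 0.03 − 0.65)/(1.3 − 0.65) = 0.3800/0.6500 = 0.5846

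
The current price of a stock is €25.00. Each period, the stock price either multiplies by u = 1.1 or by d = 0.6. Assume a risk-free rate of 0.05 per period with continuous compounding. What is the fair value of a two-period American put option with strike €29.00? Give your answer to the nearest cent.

Risk-neutral probability p = (e^0.05 − 0.6)/(1.1 − 0.6) = 0.4513/0.5000 = 0.9025
Terminal stock prices: S_uu = 30.25, S_ud = 16.5, S_dd = 9
Terminal payoffs (K − S): max(-1.25, 0) = 0, max(12.5, 0) = 12.5, max(20, 0) = 20
Node u (S = 27.5): continuation = e^(−0.05)·[0.9025·0.0000 + 0.0975·12.5000] = 1.1588; exercise value = 1.5000 > continuation, so V_u = 1.5000 (exercise)
Node d (S = 15): continuation = e^(−0.05)·[0.9025·12.5000 + 0.0975·20.0000] = 12.5857; exercise value = 14.0000 > continuation, so V_d = 14.0000 (exercise)
Node 0 (S = 25): continuation = e^(−0.05)·[0.9025·1.5000 + 0.0975·14.0000] = 2.5857; exercise value = 4.0000 > continuation, so V_0 = 4.0000 (exercise)

€4.00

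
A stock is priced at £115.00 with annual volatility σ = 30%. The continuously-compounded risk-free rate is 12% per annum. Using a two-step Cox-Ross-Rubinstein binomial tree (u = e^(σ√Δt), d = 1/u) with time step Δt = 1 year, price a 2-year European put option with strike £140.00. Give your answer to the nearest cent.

£17.18

CRR parameters: u = e^(σ√Δt) = e^(0.3·√1) = 1.3499, d = 1/u = 0.7408
Per-period rate: rΔt = 0.12·1 = 0.12, so R = e^0.12 = 1.1275
Risk-neutral probability p = (e^0.12 − 0.7408)/(1.3499 − 0.7408) = 0.3867/0.6090 = 0.6349
Terminal stock prices: S_uu = 209.5, S_ud = 115, S_dd = 63.11
Terminal payoffs (K − S): max(-69.54, 0) = 0, max(25, 0) = 25, max(76.89, 0) = 76.89
Node u (S = 155.2): V_u = e^(−0.12)·[0.6349·0.0000 + 0.3651·25.0000] = 8.0954
Node d (S = 85.19): V_d = e^(−0.12)·[0.6349·25.0000 + 0.3651·76.8867] = 38.9748
Node 0 (S = 115): V_0 = e^(−0.12)·[0.6349·8.0954 + 0.3651·38.9748] = 17.1792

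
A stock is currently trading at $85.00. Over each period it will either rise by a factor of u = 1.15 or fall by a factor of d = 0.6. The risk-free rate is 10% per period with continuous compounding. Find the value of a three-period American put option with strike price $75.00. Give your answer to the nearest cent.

$3.16

Risk-neutral probability p = (e^0.1 − 0.6)/(1.15 − 0.6) = 0.5052/0.5500 = 0.9185
Terminal stock prices: S_uuu = 129.3, S_uud = 67.45, S_udd = 35.19, S_ddd = 18.36
Terminal payoffs (K − S): max(-54.27, 0) = 0, max(7.553, 0) = 7.553, max(39.81, 0) = 39.81, max(56.64, 0) = 56.64
Node uu (S = 112.4): continuation = e^(−0.1)·[0.9185·0.0000 + 0.0815·7.5525] = 0.5570; exercise value = 0.0000 ≤ continuation, so V_uu = 0.5570
Node ud (S = 58.65): continuation = e^(−0.1)·[0.9185·7.5525 + 0.0815·39.8100] = 9.2128; exercise value = 16.3500 > continuation, so V_ud = 16.3500 (exercise)
Node dd (S = 30.6): continuation = e^(−0.1)·[0.9185·39.8100 + 0.0815·56.6400] = 37.2628; exercise value = 44.4000 > continuation, so V_dd = 44.4000 (exercise)
Node u (S = 97.75): continuation = e^(−0.1)·[0.9185·0.5570 + 0.0815·16.3500] = 1.6687; exercise value = 0.0000 ≤ continuation, so V_u = 1.6687
Node d (S = 51): continuation = e^(−0.1)·[0.9185·16.3500 + 0.0815·44.4000] = 16.8628; exercise value = 24.0000 > continuation, so V_d = 24.0000 (exercise)
Node 0 (S = 85): continuation = e^(−0.1)·[0.9185·1.6687 + 0.0815·24.0000] = 3.1569; exercise value = 0.0000 ≤ continuation, so V_0 = 3.1569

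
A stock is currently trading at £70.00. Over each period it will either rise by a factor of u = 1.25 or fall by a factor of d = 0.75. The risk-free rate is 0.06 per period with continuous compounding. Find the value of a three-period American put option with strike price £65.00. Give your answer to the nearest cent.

£5.59

Risk-neutral probability p = (e^0.06 − 0.75)/(1.25 − 0.75) = 0.3118/0.5000 = 0.6237
Terminal stock prices: S_uuu = 136.7, S_uud = 82.03, S_udd = 49.22, S_ddd = 29.53
Terminal payoffs (K − S): max(-71.72, 0) = 0, max(-17.03, 0) = 0, max(15.78, 0) = 15.78, max(35.47, 0) = 35.47
Node uu (S = 109.4): continuation = e^(−0.06)·[0.6237·0.0000 + 0.3763·0.0000] = 0.0000; exercise value = 0.0000 ≤ continuation, so V_uu = 0.0000
Node ud (S = 65.62): continuation = e^(−0.06)·[0.6237·0.0000 + 0.3763·15.7812] = 5.5931; exercise value = 0.0000 ≤ continuation, so V_ud = 5.5931
Node dd (S = 39.38): continuation = e^(−0.06)·[0.6237·15.7812 + 0.3763·35.4688] = 21.8397; exercise value = 25.6250 > continuation, so V_dd = 25.6250 (exercise)
Node u (S = 87.5): continuation = e^(−0.06)·[0.6237·0.0000 + 0.3763·5.5931] = 1.9822; exercise value = 0.0000 ≤ continuation, so V_u = 1.9822
Node d (S = 52.5): continuation = e^(−0.06)·[0.6237·5.5931 + 0.3763·25.6250] = 12.3669; exercise value = 12.5000 > continuation, so V_d = 12.5000 (exercise)
Node 0 (S = 70): continuation = e^(−0.06)·[0.6237·1.9822 + 0.3763·12.5000] = 5.5944; exercise value = 0.0000 ≤ continuation, so V_0 = 5.5944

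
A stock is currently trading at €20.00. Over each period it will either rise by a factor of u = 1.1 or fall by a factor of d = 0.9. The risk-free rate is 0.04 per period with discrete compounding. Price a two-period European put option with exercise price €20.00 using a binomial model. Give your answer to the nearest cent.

Risk-neutral probability p = (1 + 0.04 − 0.9)/(1.1 − 0.9) = 0.1400/0.2000 = 0.7000
Terminal stock prices: S_uu = 24.2, S_ud = 19.8, S_dd = 16.2
Terminal payoffs (K − S): max(-4.2, 0) = 0, max(0.2, 0) = 0.2, max(3.8, 0) = 3.8
Node u (S = 22): V_u = 1/1.04·[0.7000·0.0000 + 0.3000·0.2000] = 0.0577
Node d (S = 18): V_d = 1/1.04·[0.7000·0.2000 + 0.3000·3.8000] = 1.2308
Node 0 (S = 20): V_0 = 1/1.04·[0.7000·0.0577 + 0.3000·1.2308] = 0.3939

€0.39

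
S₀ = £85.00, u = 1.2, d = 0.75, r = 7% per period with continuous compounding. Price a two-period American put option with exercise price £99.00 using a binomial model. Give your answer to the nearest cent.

Risk-neutral probability p = (e^0.07 − 0.75)/(1.2 − 0.75) = 0.3225/0.4500 = 0.7167
Terminal stock prices: S_uu = 122.4, S_ud = 76.5, S_dd = 47.81
Terminal payoffs (K − S): max(-23.4, 0) = 0, max(22.5, 0) = 22.5, max(51.19, 0) = 51.19
Node u (S = 102): continuation = e^(−0.07)·[0.7167·0.0000 + 0.2833·22.5000] = 5.9436; exercise value = 0.0000 ≤ continuation, so V_u = 5.9436
Node d (S = 63.75): continuation = e^(−0.07)·[0.7167·22.5000 + 0.2833·51.1875] = 28.5570; exercise value = 35.2500 > continuation, so V_d = 35.2500 (exercise)
Node 0 (S = 85): continuation = e^(−0.07)·[0.7167·5.9436 + 0.2833·35.2500] = 13.2834; exercise value = 14.0000 > continuation, so V_0 = 14.0000 (exercise)

£14.00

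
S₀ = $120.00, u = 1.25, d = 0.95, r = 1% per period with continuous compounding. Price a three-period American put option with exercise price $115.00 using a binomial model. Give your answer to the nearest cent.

Risk-neutral probability p = (e^0.01 − 0.95)/(1.25 − 0.95) = 0.0601/0.3000 = 0.2002
Terminal stock prices: S_uuu = 234.4, S_uud = 178.1, S_udd = 135.4, S_ddd = 102.9
Terminal payoffs (K − S): max(-119.4, 0) = 0, max(-63.12, 0) = 0, max(-20.38, 0) = 0, max(12.12, 0) = 12.12
Node uu (S = 187.5): continuation = e^(−0.01)·[0.2002·0.0000 + 0.7998·0.0000] = 0.0000; exercise value = 0.0000 ≤ continuation, so V_uu = 0.0000
Node ud (S = 142.5): continuation = e^(−0.01)·[0.2002·0.0000 + 0.7998·0.0000] = 0.0000; exercise value = 0.0000 ≤ continuation, so V_ud = 0.0000
Node dd (S = 108.3): continuation = e^(−0.01)·[0.2002·0.0000 + 0.7998·12.1150] = 9.5936; exercise value = 6.7000 ≤ continuation, so V_dd = 9.5936
Node u (S = 150): continuation = e^(−0.01)·[0.2002·0.0000 + 0.7998·0.0000] = 0.0000; exercise value = 0.0000 ≤ continuation, so V_u = 0.0000
Node d (S = 114): continuation = e^(−0.01)·[0.2002·0.0000 + 0.7998·9.5936] = 7.5969; exercise value = 1.0000 ≤ continuation, so V_d = 7.5969
Node 0 (S = 120): continuation = e^(−0.01)·[0.2002·0.0000 + 0.7998·7.5969] = 6.0158; exercise value = 0.0000 ≤ continuation, so V_0 = 6.0158

$6.02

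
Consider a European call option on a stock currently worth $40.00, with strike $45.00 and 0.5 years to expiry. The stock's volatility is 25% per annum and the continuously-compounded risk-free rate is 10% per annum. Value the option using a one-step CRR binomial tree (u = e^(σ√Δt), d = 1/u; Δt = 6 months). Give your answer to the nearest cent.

CRR parameters: u = e^(σ√Δt) = e^(0.25·√0.5) = 1.1934, d = 1/u = 0.8380
Per-period rate: rΔt = 0.1·0.5 = 0.05, so R = e^0.05 = 1.0513
Risk-neutral probability p = (e^0.05 − 0.8380)/(1.1934 − 0.8380) = 0.2133/0.3554 = 0.6002
Terminal stock prices: S_u = 47.73, S_d = 33.52
Terminal payoffs (S − K): max(2.735, 0) = 2.735, max(-11.48, 0) = 0
Node 0 (S = 40): V_0 = e^(−0.05)·[0.6002·2.7346 + 0.3998·0.0000] = 1.5612

$1.56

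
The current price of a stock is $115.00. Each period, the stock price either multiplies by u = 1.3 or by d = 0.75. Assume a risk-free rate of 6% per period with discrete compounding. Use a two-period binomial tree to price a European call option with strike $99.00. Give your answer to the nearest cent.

$32.71

Risk-neutral probability p = (1 + 0.06 − 0.75)/(1.3 − 0.75) = 0.3100/0.5500 = 0.5636
Terminal stock prices: S_uu = 194.4, S_ud = 112.1, S_dd = 64.69
Terminal payoffs (S − K): max(95.35, 0) = 95.35, max(13.12, 0) = 13.12, max(-34.31, 0) = 0
Node u (S = 149.5): V_u = 1/1.06·[0.5636·95.3500 + 0.4364·13.1250] = 56.1038
Node d (S = 86.25): V_d = 1/1.06·[0.5636·13.1250 + 0.4364·0.0000] = 6.9790
Node 0 (S = 115): V_0 = 1/1.06·[0.5636·56.1038 + 0.4364·6.9790] = 32.7052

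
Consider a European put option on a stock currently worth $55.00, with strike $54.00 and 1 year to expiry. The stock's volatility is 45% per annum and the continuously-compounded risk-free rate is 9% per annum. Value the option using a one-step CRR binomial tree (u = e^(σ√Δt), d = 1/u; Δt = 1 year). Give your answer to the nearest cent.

$8.81

CRR parameters: u = e^(σ√Δt) = e^(0.45·√1) = 1.5683, d = 1/u = 0.6376
Per-period rate: rΔt = 0.09·1 = 0.09, so R = e^0.09 = 1.0942
Risk-neutral probability p = (e^0.09 − 0.6376)/(1.5683 − 0.6376) = 0.4565/0.9307 = 0.4905
Terminal stock prices: S_u = 86.26, S_d = 35.07
Terminal payoffs (K − S): max(-32.26, 0) = 0, max(18.93, 0) = 18.93
Node 0 (S = 55): V_0 = e^(−0.09)·[0.4905·0.0000 + 0.5095·18.9305] = 8.8141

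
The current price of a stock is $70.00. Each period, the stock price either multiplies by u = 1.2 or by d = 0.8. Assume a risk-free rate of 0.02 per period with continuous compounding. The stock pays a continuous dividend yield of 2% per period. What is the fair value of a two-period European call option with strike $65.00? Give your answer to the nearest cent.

$9.66

Per-period risk-free factor R = e^0.02 = 1.0202; dividend-adjusted growth = e^(0.02−0.02) = 1.0000.
Risk-neutral probability p = (1.0000 − 0.8)/(1.2 − 0.8) = 0.2000/0.4000 = 0.5000
Terminal stock prices: S_uu = 100.8, S_ud = 67.2, S_dd = 44.8
Terminal payoffs (S − K): max(35.8, 0) = 35.8, max(2.2, 0) = 2.2, max(-20.2, 0) = 0
Node u (S = 84): V_u = e^(−0.02)·[0.5000·35.8000 + 0.5000·2.2000] = 18.6238
Node d (S = 56): V_d = e^(−0.02)·[0.5000·2.2000 + 0.5000·0.0000] = 1.0782
Node 0 (S = 70): V_0 = e^(−0.02)·[0.5000·18.6238 + 0.5000·1.0782] = 9.6559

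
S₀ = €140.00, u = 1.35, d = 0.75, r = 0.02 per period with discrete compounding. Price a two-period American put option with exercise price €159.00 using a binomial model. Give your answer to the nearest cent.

Risk-neutral probability p = (1 + 0.02 − 0.75)/(1.35 − 0.75) = 0.2700/0.6000 = 0.4500
Terminal stock prices: S_uu = 255.2, S_ud = 141.8, S_dd = 78.75
Terminal payoffs (K − S): max(-96.15, 0) = 0, max(17.25, 0) = 17.25, max(80.25, 0) = 80.25
Node u (S = 189): continuation = 1/1.02·[0.4500·0.0000 + 0.5500·17.2500] = 9.3015; exercise value = 0.0000 ≤ continuation, so V_u = 9.3015
Node d (S = 105): continuation = 1/1.02·[0.4500·17.2500 + 0.5500·80.2500] = 50.8824; exercise value = 54.0000 > continuation, so V_d = 54.0000 (exercise)
Node 0 (S = 140): continuation = 1/1.02·[0.4500·9.3015 + 0.5500·54.0000] = 33.2212; exercise value = 19.0000 ≤ continuation, so V_0 = 33.2212

€33.22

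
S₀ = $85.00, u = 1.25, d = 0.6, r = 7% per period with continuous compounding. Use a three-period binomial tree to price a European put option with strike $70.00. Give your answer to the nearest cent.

$5.04

Risk-neutral probability p = (e^0.07 − 0.6)/(1.25 − 0.6) = 0.4725/0.6500 = 0.7269
Terminal stock prices: S_uuu = 166, S_uud = 79.69, S_udd = 38.25, S_ddd = 18.36
Terminal payoffs (K − S): max(-96.02, 0) = 0, max(-9.688, 0) = 0, max(31.75, 0) = 31.75, max(51.64, 0) = 51.64
Node uu (S = 132.8): V_uu = e^(−0.07)·[0.7269·0.0000 + 0.2731·0.0000] = 0.0000
Node ud (S = 63.75): V_ud = e^(−0.07)·[0.7269·0.0000 + 0.2731·31.7500] = 8.0837
Node dd (S = 30.6): V_dd = e^(−0.07)·[0.7269·31.7500 + 0.2731·51.6400] = 34.6676
Node u (S = 106.2): V_u = e^(−0.07)·[0.7269·0.0000 + 0.2731·8.0837] = 2.0581
Node d (S = 51): V_d = e^(−0.07)·[0.7269·8.0837 + 0.2731·34.6676] = 14.3055
Node 0 (S = 85): V_0 = e^(−0.07)·[0.7269·2.0581 + 0.2731·14.3055] = 5.0372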